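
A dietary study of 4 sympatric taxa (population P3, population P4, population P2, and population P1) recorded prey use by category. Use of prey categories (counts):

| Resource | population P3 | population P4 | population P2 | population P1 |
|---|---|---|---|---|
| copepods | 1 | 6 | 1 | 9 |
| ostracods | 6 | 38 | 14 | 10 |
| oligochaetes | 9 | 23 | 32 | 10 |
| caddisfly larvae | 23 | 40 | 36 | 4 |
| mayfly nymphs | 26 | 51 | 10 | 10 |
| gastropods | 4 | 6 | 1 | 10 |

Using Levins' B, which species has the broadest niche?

population P1

Proportions for population P3 (n=69): 1/69=0.0145, 6/69=0.0870, 9/69=0.1304, 23/69=0.3333, 26/69=0.3768, 4/69=0.0580
Proportions for population P4 (n=164): 6/164=0.0366, 38/164=0.2317, 23/164=0.1402, 40/164=0.2439, 51/164=0.3110, 6/164=0.0366
Proportions for population P2 (n=94): 1/94=0.0106, 14/94=0.1489, 32/94=0.3404, 36/94=0.3830, 10/94=0.1064, 1/94=0.0106
Proportions for population P1 (n=53): 9/53=0.1698, 10/53=0.1887, 10/53=0.1887, 4/53=0.0755, 10/53=0.1887, 10/53=0.1887
Σp_P3ᵢ² = 0.0145² + 0.0870² + 0.1304² + 0.3333² + 0.3768² + 0.0580² = 0.000210 + 0.007569 + 0.017004 + 0.111089 + 0.141978 + 0.003364 = 0.281214
B_P3 = 1 / 0.281214 = 3.5560
Σp_P4ᵢ² = 0.0366² + 0.2317² + 0.1402² + 0.2439² + 0.3110² + 0.0366² = 0.001340 + 0.053685 + 0.019656 + 0.059487 + 0.096721 + 0.001340 = 0.232229
B_P4 = 1 / 0.232229 = 4.3061
Σp_P2ᵢ² = 0.0106² + 0.1489² + 0.3404² + 0.3830² + 0.1064² + 0.0106² = 0.000112 + 0.022171 + 0.115872 + 0.146689 + 0.011321 + 0.000112 = 0.296277
B_P2 = 1 / 0.296277 = 3.3752
Σp_P1ᵢ² = 0.1698² + 0.1887² + 0.1887² + 0.0755² + 0.1887² + 0.1887² = 0.028832 + 0.035608 + 0.035608 + 0.005700 + 0.035608 + 0.035608 = 0.176964
B_P1 = 1 / 0.176964 = 5.6509
Highest B → broadest niche (most generalist): population P1 (B = 5.65).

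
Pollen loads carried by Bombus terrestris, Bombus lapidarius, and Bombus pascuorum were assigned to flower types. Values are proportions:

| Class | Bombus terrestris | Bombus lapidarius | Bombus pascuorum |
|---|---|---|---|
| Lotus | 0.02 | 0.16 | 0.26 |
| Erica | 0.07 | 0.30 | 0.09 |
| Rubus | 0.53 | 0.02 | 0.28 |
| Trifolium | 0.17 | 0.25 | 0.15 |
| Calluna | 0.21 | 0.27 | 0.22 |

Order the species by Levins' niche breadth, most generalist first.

Bombus pascuorum > Bombus lapidarius > Bombus terrestris

Σp_terrᵢ² = 0.02² + 0.07² + 0.53² + 0.17² + 0.21² = 0.0004 + 0.0049 + 0.2809 + 0.0289 + 0.0441 = 0.3592
B_terr = 1 / 0.3592 = 2.7840
Σp_lapiᵢ² = 0.16² + 0.30² + 0.02² + 0.25² + 0.27² = 0.0256 + 0.0900 + 0.0004 + 0.0625 + 0.0729 = 0.2514
B_lapi = 1 / 0.2514 = 3.9777
Σp_pascᵢ² = 0.26² + 0.09² + 0.28² + 0.15² + 0.22² = 0.0676 + 0.0081 + 0.0784 + 0.0225 + 0.0484 = 0.2250
B_pasc = 1 / 0.2250 = 4.4444
Ranking by B (broadest → narrowest): Bombus pascuorum (4.44) > Bombus lapidarius (3.98) > Bombus terrestris (2.78)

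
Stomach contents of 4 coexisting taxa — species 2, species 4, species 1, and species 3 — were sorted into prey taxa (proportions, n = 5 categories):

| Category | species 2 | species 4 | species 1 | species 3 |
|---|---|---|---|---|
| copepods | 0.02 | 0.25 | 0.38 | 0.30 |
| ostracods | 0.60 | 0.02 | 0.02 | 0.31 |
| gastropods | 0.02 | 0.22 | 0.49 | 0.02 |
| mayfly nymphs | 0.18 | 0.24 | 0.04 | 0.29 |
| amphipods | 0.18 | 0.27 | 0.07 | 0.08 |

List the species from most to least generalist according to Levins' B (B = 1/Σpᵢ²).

species 4 > species 3 > species 1 > species 2

Σp_2ᵢ² = 0.02² + 0.60² + 0.02² + 0.18² + 0.18² = 0.0004 + 0.3600 + 0.0004 + 0.0324 + 0.0324 = 0.4256
B_2 = 1 / 0.4256 = 2.3496
Σp_4ᵢ² = 0.25² + 0.02² + 0.22² + 0.24² + 0.27² = 0.0625 + 0.0004 + 0.0484 + 0.0576 + 0.0729 = 0.2418
B_4 = 1 / 0.2418 = 4.1356
Σp_1ᵢ² = 0.38² + 0.02² + 0.49² + 0.04² + 0.07² = 0.1444 + 0.0004 + 0.2401 + 0.0016 + 0.0049 = 0.3914
B_1 = 1 / 0.3914 = 2.5549
Σp_3ᵢ² = 0.30² + 0.31² + 0.02² + 0.29² + 0.08² = 0.0900 + 0.0961 + 0.0004 + 0.0841 + 0.0064 = 0.2770
B_3 = 1 / 0.2770 = 3.6101
Ranking by B (broadest → narrowest): species 4 (4.14) > species 3 (3.61) > species 1 (2.55) > species 2 (2.35)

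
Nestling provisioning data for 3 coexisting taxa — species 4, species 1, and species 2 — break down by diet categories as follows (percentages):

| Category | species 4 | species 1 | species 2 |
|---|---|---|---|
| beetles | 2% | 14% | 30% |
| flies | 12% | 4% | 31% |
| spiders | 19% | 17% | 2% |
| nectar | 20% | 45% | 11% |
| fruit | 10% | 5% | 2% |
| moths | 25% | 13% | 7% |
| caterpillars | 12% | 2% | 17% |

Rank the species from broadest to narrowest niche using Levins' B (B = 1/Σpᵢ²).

species 4 > species 2 > species 1

Convert percentages to proportions (divide by 100).
Σp_4ᵢ² = 0.02² + 0.12² + 0.19² + 0.20² + 0.10² + 0.25² + 0.12² = 0.0004 + 0.0144 + 0.0361 + 0.0400 + 0.0100 + 0.0625 + 0.0144 = 0.1778
B_4 = 1 / 0.1778 = 5.6243
Σp_1ᵢ² = 0.14² + 0.04² + 0.17² + 0.45² + 0.05² + 0.13² + 0.02² = 0.0196 + 0.0016 + 0.0289 + 0.2025 + 0.0025 + 0.0169 + 0.0004 = 0.2724
B_1 = 1 / 0.2724 = 3.6711
Σp_2ᵢ² = 0.30² + 0.31² + 0.02² + 0.11² + 0.02² + 0.07² + 0.17² = 0.0900 + 0.0961 + 0.0004 + 0.0121 + 0.0004 + 0.0049 + 0.0289 = 0.2328
B_2 = 1 / 0.2328 = 4.2955
Ranking by B (broadest → narrowest): species 4 (5.62) > species 2 (4.30) > species 1 (3.67)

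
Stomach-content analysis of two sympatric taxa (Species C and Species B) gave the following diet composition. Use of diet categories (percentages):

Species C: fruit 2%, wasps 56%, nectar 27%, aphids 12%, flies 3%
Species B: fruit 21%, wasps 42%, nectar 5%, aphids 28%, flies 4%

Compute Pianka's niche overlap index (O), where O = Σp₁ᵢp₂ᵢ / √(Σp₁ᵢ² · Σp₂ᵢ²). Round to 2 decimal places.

0.82

Convert percentages to proportions (divide by 100).
Σ p₁ᵢp₂ᵢ = 0.0042 + 0.2352 + 0.0135 + 0.0336 + 0.0012 = 0.2877
Σp_1ᵢ² = 0.02² + 0.56² + 0.27² + 0.12² + 0.03² = 0.0004 + 0.3136 + 0.0729 + 0.0144 + 0.0009 = 0.4022
Σp_2ᵢ² = 0.21² + 0.42² + 0.05² + 0.28² + 0.04² = 0.0441 + 0.1764 + 0.0025 + 0.0784 + 0.0016 = 0.3030
O = 0.2877 / √(0.4022 × 0.3030) = 0.2877 / 0.34909 = 0.8241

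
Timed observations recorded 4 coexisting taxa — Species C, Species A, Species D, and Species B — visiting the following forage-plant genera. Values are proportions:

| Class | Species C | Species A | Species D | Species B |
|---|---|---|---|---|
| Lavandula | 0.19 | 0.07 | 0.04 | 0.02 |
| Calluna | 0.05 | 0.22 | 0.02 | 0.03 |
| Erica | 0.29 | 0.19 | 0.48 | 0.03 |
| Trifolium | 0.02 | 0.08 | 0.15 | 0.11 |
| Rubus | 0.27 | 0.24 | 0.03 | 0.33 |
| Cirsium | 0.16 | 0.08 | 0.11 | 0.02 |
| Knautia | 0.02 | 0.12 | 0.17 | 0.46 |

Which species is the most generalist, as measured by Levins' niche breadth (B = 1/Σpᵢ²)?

Σp_Cᵢ² = 0.19² + 0.05² + 0.29² + 0.02² + 0.27² + 0.16² + 0.02² = 0.0361 + 0.0025 + 0.0841 + 0.0004 + 0.0729 + 0.0256 + 0.0004 = 0.2220
B_C = 1 / 0.2220 = 4.5045
Σp_Aᵢ² = 0.07² + 0.22² + 0.19² + 0.08² + 0.24² + 0.08² + 0.12² = 0.0049 + 0.0484 + 0.0361 + 0.0064 + 0.0576 + 0.0064 + 0.0144 = 0.1742
B_A = 1 / 0.1742 = 5.7405
Σp_Dᵢ² = 0.04² + 0.02² + 0.48² + 0.15² + 0.03² + 0.11² + 0.17² = 0.0016 + 0.0004 + 0.2304 + 0.0225 + 0.0009 + 0.0121 + 0.0289 = 0.2968
B_D = 1 / 0.2968 = 3.3693
Σp_Bᵢ² = 0.02² + 0.03² + 0.03² + 0.11² + 0.33² + 0.02² + 0.46² = 0.0004 + 0.0009 + 0.0009 + 0.0121 + 0.1089 + 0.0004 + 0.2116 = 0.3352
B_B = 1 / 0.3352 = 2.9833
Highest B → broadest niche (most generalist): Species A (B = 5.74).

Species A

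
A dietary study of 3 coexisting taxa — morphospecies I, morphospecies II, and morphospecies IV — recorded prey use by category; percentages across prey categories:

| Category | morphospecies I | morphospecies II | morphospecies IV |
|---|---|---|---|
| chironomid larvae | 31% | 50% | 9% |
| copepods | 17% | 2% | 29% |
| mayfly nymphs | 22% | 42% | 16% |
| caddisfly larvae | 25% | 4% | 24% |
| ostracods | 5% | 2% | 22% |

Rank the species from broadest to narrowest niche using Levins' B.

morphospecies IV > morphospecies I > morphospecies II

Convert percentages to proportions (divide by 100).
Σp_Iᵢ² = 0.31² + 0.17² + 0.22² + 0.25² + 0.05² = 0.0961 + 0.0289 + 0.0484 + 0.0625 + 0.0025 = 0.2384
B_I = 1 / 0.2384 = 4.1946
Σp_IIᵢ² = 0.50² + 0.02² + 0.42² + 0.04² + 0.02² = 0.2500 + 0.0004 + 0.1764 + 0.0016 + 0.0004 = 0.4288
B_II = 1 / 0.4288 = 2.3321
Σp_IVᵢ² = 0.09² + 0.29² + 0.16² + 0.24² + 0.22² = 0.0081 + 0.0841 + 0.0256 + 0.0576 + 0.0484 = 0.2238
B_IV = 1 / 0.2238 = 4.4683
Ranking by B (broadest → narrowest): morphospecies IV (4.47) > morphospecies I (4.19) > morphospecies II (2.33)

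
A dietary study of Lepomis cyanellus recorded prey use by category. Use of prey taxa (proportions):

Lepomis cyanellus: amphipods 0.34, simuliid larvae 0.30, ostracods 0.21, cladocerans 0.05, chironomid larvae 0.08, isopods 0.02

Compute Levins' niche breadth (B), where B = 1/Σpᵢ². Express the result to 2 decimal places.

Σpᵢ² = 0.34² + 0.30² + 0.21² + 0.05² + 0.08² + 0.02² = 0.1156 + 0.0900 + 0.0441 + 0.0025 + 0.0064 + 0.0004 = 0.2590
B = 1 / 0.2590 = 3.8610

3.86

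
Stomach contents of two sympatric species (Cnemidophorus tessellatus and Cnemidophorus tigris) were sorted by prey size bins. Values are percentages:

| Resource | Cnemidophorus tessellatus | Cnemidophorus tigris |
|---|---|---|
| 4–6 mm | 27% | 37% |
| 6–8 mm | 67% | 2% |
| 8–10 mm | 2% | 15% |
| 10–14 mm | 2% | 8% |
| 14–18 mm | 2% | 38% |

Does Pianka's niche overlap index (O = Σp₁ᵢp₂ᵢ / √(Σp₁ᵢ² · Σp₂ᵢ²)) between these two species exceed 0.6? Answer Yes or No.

No

Convert percentages to proportions (divide by 100).
Σ p₁ᵢp₂ᵢ = 0.0999 + 0.0134 + 0.0030 + 0.0016 + 0.0076 = 0.1255
Σp_1ᵢ² = 0.27² + 0.67² + 0.02² + 0.02² + 0.02² = 0.0729 + 0.4489 + 0.0004 + 0.0004 + 0.0004 = 0.5230
Σp_2ᵢ² = 0.37² + 0.02² + 0.15² + 0.08² + 0.38² = 0.1369 + 0.0004 + 0.0225 + 0.0064 + 0.1444 = 0.3106
O = 0.1255 / √(0.5230 × 0.3106) = 0.1255 / 0.40304 = 0.3114
O = 0.3114 < 0.6 → No.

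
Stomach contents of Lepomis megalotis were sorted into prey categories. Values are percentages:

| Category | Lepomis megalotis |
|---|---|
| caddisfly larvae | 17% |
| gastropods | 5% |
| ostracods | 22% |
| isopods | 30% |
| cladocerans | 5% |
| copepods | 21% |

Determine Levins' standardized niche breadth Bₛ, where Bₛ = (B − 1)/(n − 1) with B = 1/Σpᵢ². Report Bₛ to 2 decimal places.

0.72

Convert percentages to proportions (divide by 100).
Σpᵢ² = 0.17² + 0.05² + 0.22² + 0.30² + 0.05² + 0.21² = 0.0289 + 0.0025 + 0.0484 + 0.0900 + 0.0025 + 0.0441 = 0.2164
B = 1 / 0.2164 = 4.6211
Bₛ = (B − 1)/(n − 1) = (4.6211 − 1)/(6 − 1) = 3.6211/5 = 0.7242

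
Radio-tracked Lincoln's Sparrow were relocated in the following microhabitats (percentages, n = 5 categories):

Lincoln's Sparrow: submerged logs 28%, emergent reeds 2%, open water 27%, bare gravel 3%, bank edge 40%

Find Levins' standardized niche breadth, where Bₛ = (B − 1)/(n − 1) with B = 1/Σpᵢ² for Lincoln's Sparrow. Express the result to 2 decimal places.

Convert percentages to proportions (divide by 100).
Σpᵢ² = 0.28² + 0.02² + 0.27² + 0.03² + 0.40² = 0.0784 + 0.0004 + 0.0729 + 0.0009 + 0.1600 = 0.3126
B = 1 / 0.3126 = 3.1990
Bₛ = (B − 1)/(n − 1) = (3.1990 − 1)/(5 − 1) = 2.1990/4 = 0.5498

0.55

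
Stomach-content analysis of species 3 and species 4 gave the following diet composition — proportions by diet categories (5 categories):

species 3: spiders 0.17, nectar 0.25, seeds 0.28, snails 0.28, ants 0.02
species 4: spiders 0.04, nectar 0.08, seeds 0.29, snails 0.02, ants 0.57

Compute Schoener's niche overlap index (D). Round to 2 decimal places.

0.44

Σ|p₁ᵢ − p₂ᵢ| = 0.13 + 0.17 + 0.01 + 0.26 + 0.55 = 1.12
D = 1 − ½ × 1.12 = 1 − 0.560 = 0.4400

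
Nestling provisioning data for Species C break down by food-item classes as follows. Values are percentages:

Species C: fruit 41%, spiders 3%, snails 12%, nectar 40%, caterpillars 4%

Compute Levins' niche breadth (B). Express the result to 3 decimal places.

2.899

Convert percentages to proportions (divide by 100).
Σpᵢ² = 0.41² + 0.03² + 0.12² + 0.40² + 0.04² = 0.1681 + 0.0009 + 0.0144 + 0.1600 + 0.0016 = 0.3450
B = 1 / 0.3450 = 2.89855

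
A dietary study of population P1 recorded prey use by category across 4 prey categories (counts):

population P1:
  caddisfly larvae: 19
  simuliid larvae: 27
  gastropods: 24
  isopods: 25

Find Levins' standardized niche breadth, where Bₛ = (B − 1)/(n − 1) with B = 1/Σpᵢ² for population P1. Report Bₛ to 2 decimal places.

Proportions for population P1 (n=95): 19/95=0.2000, 27/95=0.2842, 24/95=0.2526, 25/95=0.2632
Σpᵢ² = 0.2000² + 0.2842² + 0.2526² + 0.2632² = 0.040000 + 0.080770 + 0.063807 + 0.069274 = 0.253851
B = 1 / 0.253851 = 3.9393
Bₛ = (B − 1)/(n − 1) = (3.9393 − 1)/(4 − 1) = 2.9393/3 = 0.9798

0.98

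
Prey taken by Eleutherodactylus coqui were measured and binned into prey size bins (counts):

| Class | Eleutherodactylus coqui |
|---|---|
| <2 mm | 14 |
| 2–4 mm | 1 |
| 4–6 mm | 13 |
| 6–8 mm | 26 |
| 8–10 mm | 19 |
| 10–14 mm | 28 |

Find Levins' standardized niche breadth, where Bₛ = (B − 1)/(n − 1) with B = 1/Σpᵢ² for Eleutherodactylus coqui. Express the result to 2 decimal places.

Proportions for Eleutherodactylus coqui (n=101): 14/101=0.1386, 1/101=0.0099, 13/101=0.1287, 26/101=0.2574, 19/101=0.1881, 28/101=0.2772
Σpᵢ² = 0.1386² + 0.0099² + 0.1287² + 0.2574² + 0.1881² + 0.2772² = 0.019210 + 0.000098 + 0.016564 + 0.066255 + 0.035382 + 0.076840 = 0.214349
B = 1 / 0.214349 = 4.6653
Bₛ = (B − 1)/(n − 1) = (4.6653 − 1)/(6 − 1) = 3.6653/5 = 0.7331

0.73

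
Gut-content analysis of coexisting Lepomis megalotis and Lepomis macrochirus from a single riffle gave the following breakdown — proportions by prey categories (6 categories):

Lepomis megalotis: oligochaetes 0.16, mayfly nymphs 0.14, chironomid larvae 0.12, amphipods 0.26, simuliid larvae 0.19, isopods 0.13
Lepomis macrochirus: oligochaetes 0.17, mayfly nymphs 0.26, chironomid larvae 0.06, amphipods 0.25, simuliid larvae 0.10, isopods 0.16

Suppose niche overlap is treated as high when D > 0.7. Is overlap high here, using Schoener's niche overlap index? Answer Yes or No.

Yes

Σ|p₁ᵢ − p₂ᵢ| = 0.01 + 0.12 + 0.06 + 0.01 + 0.09 + 0.03 = 0.32
D = 1 − ½ × 0.32 = 1 − 0.160 = 0.8400
D = 0.8400 > 0.7 → Yes.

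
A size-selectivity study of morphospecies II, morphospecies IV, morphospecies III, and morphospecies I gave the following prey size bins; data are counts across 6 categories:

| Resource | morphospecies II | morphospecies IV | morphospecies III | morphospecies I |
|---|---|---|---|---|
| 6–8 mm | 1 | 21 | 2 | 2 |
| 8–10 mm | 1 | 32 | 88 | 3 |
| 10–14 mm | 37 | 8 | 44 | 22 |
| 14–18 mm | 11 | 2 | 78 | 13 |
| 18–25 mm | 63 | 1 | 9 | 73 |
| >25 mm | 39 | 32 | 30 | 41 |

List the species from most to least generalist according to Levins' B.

morphospecies III > morphospecies IV > morphospecies II > morphospecies I

Proportions for morphospecies II (n=152): 1/152=0.0066, 1/152=0.0066, 37/152=0.2434, 11/152=0.0724, 63/152=0.4145, 39/152=0.2566
Proportions for morphospecies IV (n=96): 21/96=0.2188, 32/96=0.3333, 8/96=0.0833, 2/96=0.0208, 1/96=0.0104, 32/96=0.3333
Proportions for morphospecies III (n=251): 2/251=0.0080, 88/251=0.3506, 44/251=0.1753, 78/251=0.3108, 9/251=0.0359, 30/251=0.1195
Proportions for morphospecies I (n=154): 2/154=0.0130, 3/154=0.0195, 22/154=0.1429, 13/154=0.0844, 73/154=0.4740, 41/154=0.2662
Σp_IIᵢ² = 0.0066² + 0.0066² + 0.2434² + 0.0724² + 0.4145² + 0.2566² = 0.000044 + 0.000044 + 0.059244 + 0.005242 + 0.171810 + 0.065844 = 0.302228
B_II = 1 / 0.302228 = 3.3088
Σp_IVᵢ² = 0.2188² + 0.3333² + 0.0833² + 0.0208² + 0.0104² + 0.3333² = 0.047873 + 0.111089 + 0.006939 + 0.000433 + 0.000108 + 0.111089 = 0.277531
B_IV = 1 / 0.277531 = 3.6032
Σp_IIIᵢ² = 0.0080² + 0.3506² + 0.1753² + 0.3108² + 0.0359² + 0.1195² = 0.000064 + 0.122920 + 0.030730 + 0.096597 + 0.001289 + 0.014280 = 0.265880
B_III = 1 / 0.265880 = 3.7611
Σp_Iᵢ² = 0.0130² + 0.0195² + 0.1429² + 0.0844² + 0.4740² + 0.2662² = 0.000169 + 0.000380 + 0.020420 + 0.007123 + 0.224676 + 0.070862 = 0.323630
B_I = 1 / 0.323630 = 3.0899
Ranking by B (broadest → narrowest): morphospecies III (3.76) > morphospecies IV (3.60) > morphospecies II (3.31) > morphospecies I (3.09)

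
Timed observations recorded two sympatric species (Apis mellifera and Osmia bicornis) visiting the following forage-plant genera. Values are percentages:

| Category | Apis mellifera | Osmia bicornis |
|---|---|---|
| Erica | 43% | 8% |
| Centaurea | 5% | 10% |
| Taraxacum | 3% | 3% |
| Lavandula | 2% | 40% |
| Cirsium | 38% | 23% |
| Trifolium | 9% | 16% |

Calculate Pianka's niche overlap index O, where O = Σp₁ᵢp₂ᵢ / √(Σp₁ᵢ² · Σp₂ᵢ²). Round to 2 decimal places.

0.51

Convert percentages to proportions (divide by 100).
Σ p₁ᵢp₂ᵢ = 0.0344 + 0.0050 + 0.0009 + 0.0080 + 0.0874 + 0.0144 = 0.1501
Σp_1ᵢ² = 0.43² + 0.05² + 0.03² + 0.02² + 0.38² + 0.09² = 0.1849 + 0.0025 + 0.0009 + 0.0004 + 0.1444 + 0.0081 = 0.3412
Σp_2ᵢ² = 0.08² + 0.10² + 0.03² + 0.40² + 0.23² + 0.16² = 0.0064 + 0.0100 + 0.0009 + 0.1600 + 0.0529 + 0.0256 = 0.2558
O = 0.1501 / √(0.3412 × 0.2558) = 0.1501 / 0.29543 = 0.5081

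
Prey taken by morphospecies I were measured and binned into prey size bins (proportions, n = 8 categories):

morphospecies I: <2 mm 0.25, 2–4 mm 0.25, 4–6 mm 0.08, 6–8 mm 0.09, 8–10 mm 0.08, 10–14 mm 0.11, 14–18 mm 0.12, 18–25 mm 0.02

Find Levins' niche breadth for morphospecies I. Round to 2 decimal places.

5.79

Σpᵢ² = 0.25² + 0.25² + 0.08² + 0.09² + 0.08² + 0.11² + 0.12² + 0.02² = 0.0625 + 0.0625 + 0.0064 + 0.0081 + 0.0064 + 0.0121 + 0.0144 + 0.0004 = 0.1728
B = 1 / 0.1728 = 5.7870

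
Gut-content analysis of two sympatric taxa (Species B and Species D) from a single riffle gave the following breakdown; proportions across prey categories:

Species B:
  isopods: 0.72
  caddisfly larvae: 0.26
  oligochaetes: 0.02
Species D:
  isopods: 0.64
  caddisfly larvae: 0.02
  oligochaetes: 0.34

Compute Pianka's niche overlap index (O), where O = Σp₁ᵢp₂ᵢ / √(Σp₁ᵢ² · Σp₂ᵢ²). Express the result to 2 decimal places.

0.85

Σ p₁ᵢp₂ᵢ = 0.4608 + 0.0052 + 0.0068 = 0.4728
Σp_1ᵢ² = 0.72² + 0.26² + 0.02² = 0.5184 + 0.0676 + 0.0004 = 0.5864
Σp_2ᵢ² = 0.64² + 0.02² + 0.34² = 0.4096 + 0.0004 + 0.1156 = 0.5256
O = 0.4728 / √(0.5864 × 0.5256) = 0.4728 / 0.55517 = 0.8516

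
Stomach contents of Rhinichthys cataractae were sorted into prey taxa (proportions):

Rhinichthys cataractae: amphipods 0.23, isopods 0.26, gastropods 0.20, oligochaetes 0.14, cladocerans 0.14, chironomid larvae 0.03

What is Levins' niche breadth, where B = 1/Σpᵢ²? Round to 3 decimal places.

Σpᵢ² = 0.23² + 0.26² + 0.20² + 0.14² + 0.14² + 0.03² = 0.0529 + 0.0676 + 0.0400 + 0.0196 + 0.0196 + 0.0009 = 0.2006
B = 1 / 0.2006 = 4.98504

4.985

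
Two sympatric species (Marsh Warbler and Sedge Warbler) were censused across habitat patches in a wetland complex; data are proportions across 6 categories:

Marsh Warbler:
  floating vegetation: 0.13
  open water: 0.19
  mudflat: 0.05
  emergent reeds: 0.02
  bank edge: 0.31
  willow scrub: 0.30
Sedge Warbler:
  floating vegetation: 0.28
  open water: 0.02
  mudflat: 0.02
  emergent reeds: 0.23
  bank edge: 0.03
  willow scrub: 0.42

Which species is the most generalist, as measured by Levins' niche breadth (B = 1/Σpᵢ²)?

Σp_Marsᵢ² = 0.13² + 0.19² + 0.05² + 0.02² + 0.31² + 0.30² = 0.0169 + 0.0361 + 0.0025 + 0.0004 + 0.0961 + 0.0900 = 0.2420
B_Mars = 1 / 0.2420 = 4.1322
Σp_Sedgᵢ² = 0.28² + 0.02² + 0.02² + 0.23² + 0.03² + 0.42² = 0.0784 + 0.0004 + 0.0004 + 0.0529 + 0.0009 + 0.1764 = 0.3094
B_Sedg = 1 / 0.3094 = 3.2321
Highest B → broadest niche (most generalist): Marsh Warbler (B = 4.13).

Marsh Warbler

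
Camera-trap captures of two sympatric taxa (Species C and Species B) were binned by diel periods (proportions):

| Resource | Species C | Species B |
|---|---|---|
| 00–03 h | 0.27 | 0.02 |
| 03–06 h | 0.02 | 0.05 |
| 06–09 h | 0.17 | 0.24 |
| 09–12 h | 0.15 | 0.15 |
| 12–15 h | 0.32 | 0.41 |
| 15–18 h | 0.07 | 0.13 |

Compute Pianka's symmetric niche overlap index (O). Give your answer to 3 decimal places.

0.842

Σ p₁ᵢp₂ᵢ = 0.0054 + 0.0010 + 0.0408 + 0.0225 + 0.1312 + 0.0091 = 0.2100
Σp_1ᵢ² = 0.27² + 0.02² + 0.17² + 0.15² + 0.32² + 0.07² = 0.0729 + 0.0004 + 0.0289 + 0.0225 + 0.1024 + 0.0049 = 0.2320
Σp_2ᵢ² = 0.02² + 0.05² + 0.24² + 0.15² + 0.41² + 0.13² = 0.0004 + 0.0025 + 0.0576 + 0.0225 + 0.1681 + 0.0169 = 0.2680
O = 0.2100 / √(0.2320 × 0.2680) = 0.2100 / 0.249351 = 0.84219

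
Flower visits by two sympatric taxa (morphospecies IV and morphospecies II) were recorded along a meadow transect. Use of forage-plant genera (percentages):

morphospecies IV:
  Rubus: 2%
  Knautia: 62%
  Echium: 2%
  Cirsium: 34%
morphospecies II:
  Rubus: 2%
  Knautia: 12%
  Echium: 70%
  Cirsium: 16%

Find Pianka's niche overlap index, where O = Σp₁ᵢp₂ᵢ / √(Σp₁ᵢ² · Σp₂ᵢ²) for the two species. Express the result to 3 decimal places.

0.278

Convert percentages to proportions (divide by 100).
Σ p₁ᵢp₂ᵢ = 0.0004 + 0.0744 + 0.0140 + 0.0544 = 0.1432
Σp_1ᵢ² = 0.02² + 0.62² + 0.02² + 0.34² = 0.0004 + 0.3844 + 0.0004 + 0.1156 = 0.5008
Σp_2ᵢ² = 0.02² + 0.12² + 0.70² + 0.16² = 0.0004 + 0.0144 + 0.4900 + 0.0256 = 0.5304
O = 0.1432 / √(0.5008 × 0.5304) = 0.1432 / 0.515388 = 0.27785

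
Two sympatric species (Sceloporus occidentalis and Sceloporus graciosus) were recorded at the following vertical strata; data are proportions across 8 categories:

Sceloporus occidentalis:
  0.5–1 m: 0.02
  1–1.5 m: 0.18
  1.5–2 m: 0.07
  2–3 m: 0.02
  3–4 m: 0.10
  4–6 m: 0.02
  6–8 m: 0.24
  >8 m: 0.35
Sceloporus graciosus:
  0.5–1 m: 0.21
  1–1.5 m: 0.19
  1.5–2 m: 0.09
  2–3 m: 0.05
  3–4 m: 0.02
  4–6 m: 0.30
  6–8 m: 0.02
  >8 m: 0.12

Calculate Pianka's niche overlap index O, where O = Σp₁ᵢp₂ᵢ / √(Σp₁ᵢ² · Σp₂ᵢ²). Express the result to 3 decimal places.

Σ p₁ᵢp₂ᵢ = 0.0042 + 0.0342 + 0.0063 + 0.0010 + 0.0020 + 0.0060 + 0.0048 + 0.0420 = 0.1005
Σp_1ᵢ² = 0.02² + 0.18² + 0.07² + 0.02² + 0.10² + 0.02² + 0.24² + 0.35² = 0.0004 + 0.0324 + 0.0049 + 0.0004 + 0.0100 + 0.0004 + 0.0576 + 0.1225 = 0.2286
Σp_2ᵢ² = 0.21² + 0.19² + 0.09² + 0.05² + 0.02² + 0.30² + 0.02² + 0.12² = 0.0441 + 0.0361 + 0.0081 + 0.0025 + 0.0004 + 0.0900 + 0.0004 + 0.0144 = 0.1960
O = 0.1005 / √(0.2286 × 0.1960) = 0.1005 / 0.211673 = 0.47479

0.475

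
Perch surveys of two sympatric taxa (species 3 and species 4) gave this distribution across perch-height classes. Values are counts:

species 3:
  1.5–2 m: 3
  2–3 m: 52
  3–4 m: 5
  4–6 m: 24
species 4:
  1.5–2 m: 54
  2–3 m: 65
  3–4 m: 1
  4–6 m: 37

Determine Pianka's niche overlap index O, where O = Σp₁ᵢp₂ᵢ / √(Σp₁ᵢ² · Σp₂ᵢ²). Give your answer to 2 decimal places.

0.84

Proportions for species 3 (n=84): 3/84=0.0357, 52/84=0.6190, 5/84=0.0595, 24/84=0.2857
Proportions for species 4 (n=157): 54/157=0.3439, 65/157=0.4140, 1/157=0.0064, 37/157=0.2357
Σ p₁ᵢp₂ᵢ = 0.012277 + 0.256266 + 0.000381 + 0.067339 = 0.336263
Σp_1ᵢ² = 0.0357² + 0.6190² + 0.0595² + 0.2857² = 0.001274 + 0.383161 + 0.003540 + 0.081624 = 0.469599
Σp_2ᵢ² = 0.3439² + 0.4140² + 0.0064² + 0.2357² = 0.118267 + 0.171396 + 0.000041 + 0.055554 = 0.345258
O = 0.336263 / √(0.469599 × 0.345258) = 0.336263 / 0.4026572 = 0.8351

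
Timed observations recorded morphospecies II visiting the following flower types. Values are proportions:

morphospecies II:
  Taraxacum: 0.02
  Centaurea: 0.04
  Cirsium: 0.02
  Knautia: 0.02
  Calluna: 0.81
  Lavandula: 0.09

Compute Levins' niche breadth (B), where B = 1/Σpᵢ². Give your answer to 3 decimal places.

Σpᵢ² = 0.02² + 0.04² + 0.02² + 0.02² + 0.81² + 0.09² = 0.0004 + 0.0016 + 0.0004 + 0.0004 + 0.6561 + 0.0081 = 0.6670
B = 1 / 0.6670 = 1.49925

1.499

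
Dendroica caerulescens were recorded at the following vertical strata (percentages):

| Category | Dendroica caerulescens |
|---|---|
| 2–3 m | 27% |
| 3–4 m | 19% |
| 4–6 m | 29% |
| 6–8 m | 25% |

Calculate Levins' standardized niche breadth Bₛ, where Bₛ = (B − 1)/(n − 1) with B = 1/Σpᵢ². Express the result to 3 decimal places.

0.971

Convert percentages to proportions (divide by 100).
Σpᵢ² = 0.27² + 0.19² + 0.29² + 0.25² = 0.0729 + 0.0361 + 0.0841 + 0.0625 = 0.2556
B = 1 / 0.2556 = 3.91236
Bₛ = (B − 1)/(n − 1) = (3.91236 − 1)/(4 − 1) = 2.91236/3 = 0.97079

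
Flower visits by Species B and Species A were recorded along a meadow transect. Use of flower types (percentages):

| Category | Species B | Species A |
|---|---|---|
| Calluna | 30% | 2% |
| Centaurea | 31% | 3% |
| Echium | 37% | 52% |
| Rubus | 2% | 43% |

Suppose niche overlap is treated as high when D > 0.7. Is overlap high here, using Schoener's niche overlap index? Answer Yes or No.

Convert percentages to proportions (divide by 100).
Σ|p₁ᵢ − p₂ᵢ| = 0.28 + 0.28 + 0.15 + 0.41 = 1.12
D = 1 − ½ × 1.12 = 1 − 0.560 = 0.4400
D = 0.4400 < 0.7 → No.

No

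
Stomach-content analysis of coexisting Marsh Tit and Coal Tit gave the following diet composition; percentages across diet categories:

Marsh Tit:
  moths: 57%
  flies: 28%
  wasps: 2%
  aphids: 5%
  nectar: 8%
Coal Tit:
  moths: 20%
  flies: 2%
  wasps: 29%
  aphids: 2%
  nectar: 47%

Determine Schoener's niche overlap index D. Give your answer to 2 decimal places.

0.34

Convert percentages to proportions (divide by 100).
Σ|p₁ᵢ − p₂ᵢ| = 0.37 + 0.26 + 0.27 + 0.03 + 0.39 = 1.32
D = 1 − ½ × 1.32 = 1 − 0.660 = 0.3400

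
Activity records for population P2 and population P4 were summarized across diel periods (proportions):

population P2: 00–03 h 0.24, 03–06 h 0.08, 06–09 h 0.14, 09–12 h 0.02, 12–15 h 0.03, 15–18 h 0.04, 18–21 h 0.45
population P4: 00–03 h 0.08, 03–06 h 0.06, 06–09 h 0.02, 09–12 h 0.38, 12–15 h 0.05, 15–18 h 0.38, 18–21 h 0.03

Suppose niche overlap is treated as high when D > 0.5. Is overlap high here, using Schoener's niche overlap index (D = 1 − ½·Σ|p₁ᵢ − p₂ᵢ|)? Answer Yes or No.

Σ|p₁ᵢ − p₂ᵢ| = 0.16 + 0.02 + 0.12 + 0.36 + 0.02 + 0.34 + 0.42 = 1.44
D = 1 − ½ × 1.44 = 1 − 0.720 = 0.2800
D = 0.2800 < 0.5 → No.

No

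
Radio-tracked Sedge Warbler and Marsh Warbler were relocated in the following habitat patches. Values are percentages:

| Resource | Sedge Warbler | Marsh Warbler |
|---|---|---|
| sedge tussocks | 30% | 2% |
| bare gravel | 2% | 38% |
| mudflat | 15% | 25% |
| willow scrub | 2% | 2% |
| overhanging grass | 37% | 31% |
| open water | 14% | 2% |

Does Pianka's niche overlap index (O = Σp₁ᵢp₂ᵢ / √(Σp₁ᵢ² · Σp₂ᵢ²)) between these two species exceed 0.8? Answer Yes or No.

Convert percentages to proportions (divide by 100).
Σ p₁ᵢp₂ᵢ = 0.0060 + 0.0076 + 0.0375 + 0.0004 + 0.1147 + 0.0028 = 0.1690
Σp_1ᵢ² = 0.30² + 0.02² + 0.15² + 0.02² + 0.37² + 0.14² = 0.0900 + 0.0004 + 0.0225 + 0.0004 + 0.1369 + 0.0196 = 0.2698
Σp_2ᵢ² = 0.02² + 0.38² + 0.25² + 0.02² + 0.31² + 0.02² = 0.0004 + 0.1444 + 0.0625 + 0.0004 + 0.0961 + 0.0004 = 0.3042
O = 0.1690 / √(0.2698 × 0.3042) = 0.1690 / 0.28648 = 0.5899
O = 0.5899 < 0.8 → No.

No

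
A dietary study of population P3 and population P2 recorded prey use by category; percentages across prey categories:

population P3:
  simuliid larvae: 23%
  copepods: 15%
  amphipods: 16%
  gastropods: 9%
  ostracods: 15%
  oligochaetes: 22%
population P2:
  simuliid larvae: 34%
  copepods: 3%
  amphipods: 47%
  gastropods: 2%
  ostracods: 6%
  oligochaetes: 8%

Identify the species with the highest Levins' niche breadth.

Convert percentages to proportions (divide by 100).
Σp_P3ᵢ² = 0.23² + 0.15² + 0.16² + 0.09² + 0.15² + 0.22² = 0.0529 + 0.0225 + 0.0256 + 0.0081 + 0.0225 + 0.0484 = 0.1800
B_P3 = 1 / 0.1800 = 5.5556
Σp_P2ᵢ² = 0.34² + 0.03² + 0.47² + 0.02² + 0.06² + 0.08² = 0.1156 + 0.0009 + 0.2209 + 0.0004 + 0.0036 + 0.0064 = 0.3478
B_P2 = 1 / 0.3478 = 2.8752
Highest B → broadest niche (most generalist): population P3 (B = 5.56).

population P3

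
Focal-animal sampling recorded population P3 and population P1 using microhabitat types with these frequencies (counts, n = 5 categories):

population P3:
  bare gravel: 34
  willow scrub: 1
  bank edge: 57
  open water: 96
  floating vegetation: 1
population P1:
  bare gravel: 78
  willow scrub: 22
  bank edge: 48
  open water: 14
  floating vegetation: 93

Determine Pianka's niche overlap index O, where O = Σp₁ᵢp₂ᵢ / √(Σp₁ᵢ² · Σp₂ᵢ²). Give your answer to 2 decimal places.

Proportions for population P3 (n=189): 34/189=0.1799, 1/189=0.0053, 57/189=0.3016, 96/189=0.5079, 1/189=0.0053
Proportions for population P1 (n=255): 78/255=0.3059, 22/255=0.0863, 48/255=0.1882, 14/255=0.0549, 93/255=0.3647
Σ p₁ᵢp₂ᵢ = 0.055031 + 0.000457 + 0.056761 + 0.027884 + 0.001933 = 0.142066
Σp_1ᵢ² = 0.1799² + 0.0053² + 0.3016² + 0.5079² + 0.0053² = 0.032364 + 0.000028 + 0.090963 + 0.257962 + 0.000028 = 0.381345
Σp_2ᵢ² = 0.3059² + 0.0863² + 0.1882² + 0.0549² + 0.3647² = 0.093575 + 0.007448 + 0.035419 + 0.003014 + 0.133006 = 0.272462
O = 0.142066 / √(0.381345 × 0.272462) = 0.142066 / 0.3223384 = 0.4407

0.44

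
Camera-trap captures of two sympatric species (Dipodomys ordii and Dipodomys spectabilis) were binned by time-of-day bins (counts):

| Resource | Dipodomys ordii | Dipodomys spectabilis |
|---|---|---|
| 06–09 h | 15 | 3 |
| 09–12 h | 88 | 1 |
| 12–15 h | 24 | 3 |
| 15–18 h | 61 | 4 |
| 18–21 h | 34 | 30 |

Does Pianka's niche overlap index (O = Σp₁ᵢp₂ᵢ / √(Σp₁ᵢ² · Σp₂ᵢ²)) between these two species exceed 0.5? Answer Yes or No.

Proportions for Dipodomys ordii (n=222): 15/222=0.0676, 88/222=0.3964, 24/222=0.1081, 61/222=0.2748, 34/222=0.1532
Proportions for Dipodomys spectabilis (n=41): 3/41=0.0732, 1/41=0.0244, 3/41=0.0732, 4/41=0.0976, 30/41=0.7317
Σ p₁ᵢp₂ᵢ = 0.004948 + 0.009672 + 0.007913 + 0.026820 + 0.112096 = 0.161449
Σp_1ᵢ² = 0.0676² + 0.3964² + 0.1081² + 0.2748² + 0.1532² = 0.004570 + 0.157133 + 0.011686 + 0.075515 + 0.023470 = 0.272374
Σp_2ᵢ² = 0.0732² + 0.0244² + 0.0732² + 0.0976² + 0.7317² = 0.005358 + 0.000595 + 0.005358 + 0.009526 + 0.535385 = 0.556222
O = 0.161449 / √(0.272374 × 0.556222) = 0.161449 / 0.3892305 = 0.4148
O = 0.4148 < 0.5 → No.

No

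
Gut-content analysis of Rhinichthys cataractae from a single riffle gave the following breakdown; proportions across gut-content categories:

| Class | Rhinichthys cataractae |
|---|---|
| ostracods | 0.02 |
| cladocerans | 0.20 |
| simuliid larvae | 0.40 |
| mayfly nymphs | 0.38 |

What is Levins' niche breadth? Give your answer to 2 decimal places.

Σpᵢ² = 0.02² + 0.20² + 0.40² + 0.38² = 0.0004 + 0.0400 + 0.1600 + 0.1444 = 0.3448
B = 1 / 0.3448 = 2.9002

2.90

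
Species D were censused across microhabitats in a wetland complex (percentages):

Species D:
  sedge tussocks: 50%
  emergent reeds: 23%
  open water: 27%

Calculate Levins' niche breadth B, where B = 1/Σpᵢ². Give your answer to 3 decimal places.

2.661

Convert percentages to proportions (divide by 100).
Σpᵢ² = 0.50² + 0.23² + 0.27² = 0.2500 + 0.0529 + 0.0729 = 0.3758
B = 1 / 0.3758 = 2.66099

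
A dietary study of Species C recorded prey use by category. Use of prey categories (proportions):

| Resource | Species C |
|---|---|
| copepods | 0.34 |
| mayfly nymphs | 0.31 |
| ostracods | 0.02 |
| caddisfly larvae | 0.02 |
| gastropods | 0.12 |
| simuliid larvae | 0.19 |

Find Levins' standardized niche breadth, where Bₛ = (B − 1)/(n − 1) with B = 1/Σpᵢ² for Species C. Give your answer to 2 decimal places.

0.56

Σpᵢ² = 0.34² + 0.31² + 0.02² + 0.02² + 0.12² + 0.19² = 0.1156 + 0.0961 + 0.0004 + 0.0004 + 0.0144 + 0.0361 = 0.2630
B = 1 / 0.2630 = 3.8023
Bₛ = (B − 1)/(n − 1) = (3.8023 − 1)/(6 − 1) = 2.8023/5 = 0.5605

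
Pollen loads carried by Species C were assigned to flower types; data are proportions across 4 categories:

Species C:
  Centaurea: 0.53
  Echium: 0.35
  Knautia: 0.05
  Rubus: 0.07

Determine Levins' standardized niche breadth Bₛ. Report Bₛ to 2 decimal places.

0.48

Σpᵢ² = 0.53² + 0.35² + 0.05² + 0.07² = 0.2809 + 0.1225 + 0.0025 + 0.0049 = 0.4108
B = 1 / 0.4108 = 2.4343
Bₛ = (B − 1)/(n − 1) = (2.4343 − 1)/(4 − 1) = 1.4343/3 = 0.4781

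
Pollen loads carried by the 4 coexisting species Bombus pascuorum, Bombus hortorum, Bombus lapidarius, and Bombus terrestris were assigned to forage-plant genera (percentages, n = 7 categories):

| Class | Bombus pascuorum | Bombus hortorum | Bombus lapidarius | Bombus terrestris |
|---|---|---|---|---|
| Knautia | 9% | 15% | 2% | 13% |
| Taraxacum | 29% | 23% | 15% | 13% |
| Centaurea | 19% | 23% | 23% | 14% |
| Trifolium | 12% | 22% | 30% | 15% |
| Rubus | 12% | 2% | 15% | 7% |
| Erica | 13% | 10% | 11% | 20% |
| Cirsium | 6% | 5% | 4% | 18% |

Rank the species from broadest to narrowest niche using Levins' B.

Convert percentages to proportions (divide by 100).
Σp_pascᵢ² = 0.09² + 0.29² + 0.19² + 0.12² + 0.12² + 0.13² + 0.06² = 0.0081 + 0.0841 + 0.0361 + 0.0144 + 0.0144 + 0.0169 + 0.0036 = 0.1776
B_pasc = 1 / 0.1776 = 5.6306
Σp_hortᵢ² = 0.15² + 0.23² + 0.23² + 0.22² + 0.02² + 0.10² + 0.05² = 0.0225 + 0.0529 + 0.0529 + 0.0484 + 0.0004 + 0.0100 + 0.0025 = 0.1896
B_hort = 1 / 0.1896 = 5.2743
Σp_lapiᵢ² = 0.02² + 0.15² + 0.23² + 0.30² + 0.15² + 0.11² + 0.04² = 0.0004 + 0.0225 + 0.0529 + 0.0900 + 0.0225 + 0.0121 + 0.0016 = 0.2020
B_lapi = 1 / 0.2020 = 4.9505
Σp_terrᵢ² = 0.13² + 0.13² + 0.14² + 0.15² + 0.07² + 0.20² + 0.18² = 0.0169 + 0.0169 + 0.0196 + 0.0225 + 0.0049 + 0.0400 + 0.0324 = 0.1532
B_terr = 1 / 0.1532 = 6.5274
Ranking by B (broadest → narrowest): Bombus terrestris (6.53) > Bombus pascuorum (5.63) > Bombus hortorum (5.27) > Bombus lapidarius (4.95)

Bombus terrestris > Bombus pascuorum > Bombus hortorum > Bombus lapidarius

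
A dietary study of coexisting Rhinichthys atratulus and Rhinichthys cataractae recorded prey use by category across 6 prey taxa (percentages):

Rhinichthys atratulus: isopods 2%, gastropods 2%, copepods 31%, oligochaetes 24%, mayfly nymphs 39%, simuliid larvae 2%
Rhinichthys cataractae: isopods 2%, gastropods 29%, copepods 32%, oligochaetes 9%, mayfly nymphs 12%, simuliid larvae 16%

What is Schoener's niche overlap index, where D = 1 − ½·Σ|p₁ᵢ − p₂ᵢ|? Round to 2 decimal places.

0.58

Convert percentages to proportions (divide by 100).
Σ|p₁ᵢ − p₂ᵢ| = 0.00 + 0.27 + 0.01 + 0.15 + 0.27 + 0.14 = 0.84
D = 1 − ½ × 0.84 = 1 − 0.420 = 0.5800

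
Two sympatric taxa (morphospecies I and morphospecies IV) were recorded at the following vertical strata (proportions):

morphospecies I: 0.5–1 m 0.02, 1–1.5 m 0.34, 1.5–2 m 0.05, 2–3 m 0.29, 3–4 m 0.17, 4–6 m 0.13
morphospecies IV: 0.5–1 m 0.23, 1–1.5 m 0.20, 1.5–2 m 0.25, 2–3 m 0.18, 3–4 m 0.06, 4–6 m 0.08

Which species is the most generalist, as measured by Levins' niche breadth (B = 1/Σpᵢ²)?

morphospecies IV

Σp_Iᵢ² = 0.02² + 0.34² + 0.05² + 0.29² + 0.17² + 0.13² = 0.0004 + 0.1156 + 0.0025 + 0.0841 + 0.0289 + 0.0169 = 0.2484
B_I = 1 / 0.2484 = 4.0258
Σp_IVᵢ² = 0.23² + 0.20² + 0.25² + 0.18² + 0.06² + 0.08² = 0.0529 + 0.0400 + 0.0625 + 0.0324 + 0.0036 + 0.0064 = 0.1978
B_IV = 1 / 0.1978 = 5.0556
Highest B → broadest niche (most generalist): morphospecies IV (B = 5.06).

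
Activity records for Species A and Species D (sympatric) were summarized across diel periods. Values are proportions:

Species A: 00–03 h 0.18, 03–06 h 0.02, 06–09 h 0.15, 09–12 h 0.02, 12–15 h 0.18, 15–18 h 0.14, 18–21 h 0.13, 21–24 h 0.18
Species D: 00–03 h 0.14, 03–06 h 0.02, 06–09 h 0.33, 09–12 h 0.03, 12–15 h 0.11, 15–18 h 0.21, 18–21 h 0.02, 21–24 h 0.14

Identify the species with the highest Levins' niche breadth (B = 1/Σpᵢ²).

Σp_Aᵢ² = 0.18² + 0.02² + 0.15² + 0.02² + 0.18² + 0.14² + 0.13² + 0.18² = 0.0324 + 0.0004 + 0.0225 + 0.0004 + 0.0324 + 0.0196 + 0.0169 + 0.0324 = 0.1570
B_A = 1 / 0.1570 = 6.3694
Σp_Dᵢ² = 0.14² + 0.02² + 0.33² + 0.03² + 0.11² + 0.21² + 0.02² + 0.14² = 0.0196 + 0.0004 + 0.1089 + 0.0009 + 0.0121 + 0.0441 + 0.0004 + 0.0196 = 0.2060
B_D = 1 / 0.2060 = 4.8544
Highest B → broadest niche (most generalist): Species A (B = 6.37).

Species A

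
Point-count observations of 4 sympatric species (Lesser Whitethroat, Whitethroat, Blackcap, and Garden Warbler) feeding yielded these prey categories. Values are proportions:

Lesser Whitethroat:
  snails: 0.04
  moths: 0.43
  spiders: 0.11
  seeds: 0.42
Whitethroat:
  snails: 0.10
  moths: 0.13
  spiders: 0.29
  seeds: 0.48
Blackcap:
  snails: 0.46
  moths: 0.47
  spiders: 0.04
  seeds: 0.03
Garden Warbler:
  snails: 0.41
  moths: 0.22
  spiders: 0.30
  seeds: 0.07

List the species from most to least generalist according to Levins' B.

Σp_Lessᵢ² = 0.04² + 0.43² + 0.11² + 0.42² = 0.0016 + 0.1849 + 0.0121 + 0.1764 = 0.3750
B_Less = 1 / 0.3750 = 2.6667
Σp_Whitᵢ² = 0.10² + 0.13² + 0.29² + 0.48² = 0.0100 + 0.0169 + 0.0841 + 0.2304 = 0.3414
B_Whit = 1 / 0.3414 = 2.9291
Σp_Blacᵢ² = 0.46² + 0.47² + 0.04² + 0.03² = 0.2116 + 0.2209 + 0.0016 + 0.0009 = 0.4350
B_Blac = 1 / 0.4350 = 2.2989
Σp_Gardᵢ² = 0.41² + 0.22² + 0.30² + 0.07² = 0.1681 + 0.0484 + 0.0900 + 0.0049 = 0.3114
B_Gard = 1 / 0.3114 = 3.2113
Ranking by B (broadest → narrowest): Garden Warbler (3.21) > Whitethroat (2.93) > Lesser Whitethroat (2.67) > Blackcap (2.30)

Garden Warbler > Whitethroat > Lesser Whitethroat > Blackcap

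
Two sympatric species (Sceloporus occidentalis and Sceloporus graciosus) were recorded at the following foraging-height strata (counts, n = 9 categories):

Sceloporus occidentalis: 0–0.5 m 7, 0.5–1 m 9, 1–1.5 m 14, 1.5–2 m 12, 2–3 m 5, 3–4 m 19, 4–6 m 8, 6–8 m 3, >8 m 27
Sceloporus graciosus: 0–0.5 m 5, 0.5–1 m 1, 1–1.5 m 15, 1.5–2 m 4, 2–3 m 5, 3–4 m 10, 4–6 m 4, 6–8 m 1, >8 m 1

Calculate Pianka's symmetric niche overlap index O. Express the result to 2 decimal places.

0.70

Proportions for Sceloporus occidentalis (n=104): 7/104=0.0673, 9/104=0.0865, 14/104=0.1346, 12/104=0.1154, 5/104=0.0481, 19/104=0.1827, 8/104=0.0769, 3/104=0.0288, 27/104=0.2596
Proportions for Sceloporus graciosus (n=46): 5/46=0.1087, 1/46=0.0217, 15/46=0.3261, 4/46=0.0870, 5/46=0.1087, 10/46=0.2174, 4/46=0.0870, 1/46=0.0217, 1/46=0.0217
Σ p₁ᵢp₂ᵢ = 0.007316 + 0.001877 + 0.043893 + 0.010040 + 0.005228 + 0.039719 + 0.006690 + 0.000625 + 0.005633 = 0.121021
Σp_1ᵢ² = 0.0673² + 0.0865² + 0.1346² + 0.1154² + 0.0481² + 0.1827² + 0.0769² + 0.0288² + 0.2596² = 0.004529 + 0.007482 + 0.018117 + 0.013317 + 0.002314 + 0.033379 + 0.005914 + 0.000829 + 0.067392 = 0.153273
Σp_2ᵢ² = 0.1087² + 0.0217² + 0.3261² + 0.0870² + 0.1087² + 0.2174² + 0.0870² + 0.0217² + 0.0217² = 0.011816 + 0.000471 + 0.106341 + 0.007569 + 0.011816 + 0.047263 + 0.007569 + 0.000471 + 0.000471 = 0.193787
O = 0.121021 / √(0.153273 × 0.193787) = 0.121021 / 0.1723436 = 0.7022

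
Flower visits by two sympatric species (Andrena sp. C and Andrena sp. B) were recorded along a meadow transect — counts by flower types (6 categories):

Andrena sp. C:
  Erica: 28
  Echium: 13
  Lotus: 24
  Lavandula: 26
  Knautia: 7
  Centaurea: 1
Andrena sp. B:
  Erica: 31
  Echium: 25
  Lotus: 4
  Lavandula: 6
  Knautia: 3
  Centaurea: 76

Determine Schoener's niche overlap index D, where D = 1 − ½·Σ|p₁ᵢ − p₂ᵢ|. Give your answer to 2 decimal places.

0.44

Proportions for Andrena sp. C (n=99): 28/99=0.2828, 13/99=0.1313, 24/99=0.2424, 26/99=0.2626, 7/99=0.0707, 1/99=0.0101
Proportions for Andrena sp. B (n=145): 31/145=0.2138, 25/145=0.1724, 4/145=0.0276, 6/145=0.0414, 3/145=0.0207, 76/145=0.5241
Σ|p₁ᵢ − p₂ᵢ| = 0.0690 + 0.0411 + 0.2148 + 0.2212 + 0.0500 + 0.5140 = 1.1101
D = 1 − ½ × 1.1101 = 1 − 0.55505 = 0.44495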